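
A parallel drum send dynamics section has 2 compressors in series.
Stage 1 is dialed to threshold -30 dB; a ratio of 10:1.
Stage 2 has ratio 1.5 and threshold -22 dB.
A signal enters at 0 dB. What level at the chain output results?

Stage 1: 0 dB is 30 dB over -30 dB; at 10:1 that becomes 3 dB over, giving -27 dB.
Stage 2: -27 dB ≤ -22 dB, so stage 2 doesn't engage; output -27 dB.

-27 dB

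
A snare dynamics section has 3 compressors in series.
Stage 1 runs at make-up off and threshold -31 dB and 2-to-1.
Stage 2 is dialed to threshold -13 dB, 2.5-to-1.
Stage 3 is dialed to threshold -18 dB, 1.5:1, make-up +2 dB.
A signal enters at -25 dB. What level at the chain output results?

-26 dB

Stage 1: -25 dB is 6 dB over -31 dB; at 2:1 that becomes 3 dB over, giving -28 dB.
Stage 2: below threshold (-28 ≤ -13); passes unchanged; output -28 dB.
Stage 3: -28 dB is at or below the -18 dB threshold — no compression; make-up brings it to -26 dB.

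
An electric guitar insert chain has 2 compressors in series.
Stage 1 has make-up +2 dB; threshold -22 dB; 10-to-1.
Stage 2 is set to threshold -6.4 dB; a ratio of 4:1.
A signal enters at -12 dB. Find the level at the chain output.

Stage 1: 10 dB above -22 dB, reduced 10:1 to 1 dB above → -21 dB; +2 dB make-up → -19 dB.
Stage 2: below threshold (-19 ≤ -6.4); passes unchanged; output -19 dB.

-19 dB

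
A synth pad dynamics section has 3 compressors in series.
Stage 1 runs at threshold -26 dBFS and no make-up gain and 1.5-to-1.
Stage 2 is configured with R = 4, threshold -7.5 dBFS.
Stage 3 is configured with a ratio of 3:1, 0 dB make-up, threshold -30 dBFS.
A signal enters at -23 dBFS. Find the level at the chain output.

-28 dBFS

Stage 1: overshoot 3 dB → 3/1.5 = 2 dB → -24 dBFS.
Stage 2: -24 dBFS is at or below the -7.5 dBFS threshold — no compression; output -24 dBFS.
Stage 3: -24 dBFS is 6 dB over -30 dBFS; at 3:1 that becomes 2 dB over, giving -28 dBFS.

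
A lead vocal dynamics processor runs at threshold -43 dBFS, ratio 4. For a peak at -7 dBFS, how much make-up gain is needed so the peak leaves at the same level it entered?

27 dB

Overshoot 36 dB → 36/4 = 9 dB after compression, so the compressed level is -43 + 9 = -34 dBFS.
Make-up = target − compressed = -7 − (-34) = 27 dB.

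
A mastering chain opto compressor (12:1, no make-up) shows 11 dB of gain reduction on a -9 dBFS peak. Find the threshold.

Input is 12 dB above T (since output overshoot × R = input overshoot: (-20 − T)·12 = -9 − T gives T = -21 dBFS).
Check: -21 + (-9 − (-21))/12 = -21 + 1 = -20 dBFS. ✓

-21 dBFS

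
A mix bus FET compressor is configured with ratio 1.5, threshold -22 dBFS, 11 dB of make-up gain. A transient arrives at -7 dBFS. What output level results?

-7 dBFS sits 15 dB over threshold.
1.5:1 compression reduces that to 15/1.5 = 10 dB over.
So the level is -22 + 10 = -12 dBFS; make-up adds 11 dB, giving -1 dBFS.

-1 dBFS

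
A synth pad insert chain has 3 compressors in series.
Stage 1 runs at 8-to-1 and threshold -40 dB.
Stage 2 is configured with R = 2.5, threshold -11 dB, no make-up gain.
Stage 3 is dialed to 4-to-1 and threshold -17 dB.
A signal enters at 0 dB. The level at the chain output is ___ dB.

Stage 1: 40 dB above -40 dB, reduced 8:1 to 5 dB above → -35 dB.
Stage 2: -35 dB is at or below the -11 dB threshold — no compression; output -35 dB.
Stage 3: below threshold (-35 ≤ -17); passes unchanged; output -35 dB.

-35 dB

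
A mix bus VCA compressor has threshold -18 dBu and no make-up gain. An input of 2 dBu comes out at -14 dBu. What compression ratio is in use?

Input overshoot = 2 − (-18) = 20 dB; output overshoot = -14 − (-18) = 4 dB.
Ratio = 20 / 4 = 5.

5:1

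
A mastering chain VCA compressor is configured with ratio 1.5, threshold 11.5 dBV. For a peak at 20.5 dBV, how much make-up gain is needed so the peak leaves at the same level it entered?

Without make-up, output = threshold + overshoot/1.5 = 11.5 + 6 = 17.5 dBV.
Gap to target: 3 dB.

3 dB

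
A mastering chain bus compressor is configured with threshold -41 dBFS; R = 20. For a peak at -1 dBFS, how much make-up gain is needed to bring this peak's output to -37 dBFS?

2 dB

The peak compresses to -41 + 40/20 = -39 dBFS.
To reach -37 dBFS requires -37 − (-39) = 2 dB of make-up.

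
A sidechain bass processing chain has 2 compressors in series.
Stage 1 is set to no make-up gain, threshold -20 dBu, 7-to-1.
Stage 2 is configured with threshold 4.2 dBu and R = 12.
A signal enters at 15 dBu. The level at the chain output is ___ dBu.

-15 dBu

Stage 1: 35 dB above -20 dBu, reduced 7:1 to 5 dB above → -15 dBu.
Stage 2: below threshold (-15 ≤ 4.2); passes unchanged; output -15 dBu.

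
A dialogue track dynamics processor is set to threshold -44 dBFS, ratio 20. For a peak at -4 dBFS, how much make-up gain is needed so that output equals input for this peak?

Overshoot 40 dB → 40/20 = 2 dB after compression, so the compressed level is -44 + 2 = -42 dBFS.
Make-up = target − compressed = -4 − (-42) = 38 dB.

38 dB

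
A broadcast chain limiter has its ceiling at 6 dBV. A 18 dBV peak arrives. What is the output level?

A brickwall limiter is an ∞:1 compressor: any input above the ceiling is clamped to 6 dBV.

6 dBV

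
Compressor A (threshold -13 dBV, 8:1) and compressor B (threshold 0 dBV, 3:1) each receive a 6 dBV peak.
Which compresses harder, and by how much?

A, by 12.625 dB

A: GR = 19 − 19/8 = 16.625 dB.
B: GR = 6 − 6/3 = 4 dB.
A reduces 12.625 dB more.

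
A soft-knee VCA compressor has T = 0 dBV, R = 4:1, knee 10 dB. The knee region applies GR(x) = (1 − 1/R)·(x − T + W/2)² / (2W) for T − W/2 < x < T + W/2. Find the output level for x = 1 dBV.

-0.35 dBV

x − T + W/2 = 1 − 0 + 5 = 6.
GR = (1 − 1/4) × 6² / 20 = 0.75 × 36 / 20 = 1.35 dB.
Output = 1 − 1.35 = -0.35 dBV.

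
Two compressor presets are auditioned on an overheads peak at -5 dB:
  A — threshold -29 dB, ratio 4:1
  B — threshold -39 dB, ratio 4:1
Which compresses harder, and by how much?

B, by 7.5 dB

A: overshoot 24 dB → output overshoot 6 dB → GR 18 dB.
B: overshoot 34 dB → output overshoot 8.5 dB → GR 25.5 dB.
Difference: 7.5 dB in favour of B.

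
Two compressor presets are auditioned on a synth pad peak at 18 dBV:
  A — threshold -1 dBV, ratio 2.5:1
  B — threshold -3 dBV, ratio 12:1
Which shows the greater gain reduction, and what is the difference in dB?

A: overshoot 19 dB → output overshoot 7.6 dB → GR 11.4 dB.
B: overshoot 21 dB → output overshoot 1.75 dB → GR 19.25 dB.
Difference: 7.85 dB in favour of B.

B, by 7.85 dB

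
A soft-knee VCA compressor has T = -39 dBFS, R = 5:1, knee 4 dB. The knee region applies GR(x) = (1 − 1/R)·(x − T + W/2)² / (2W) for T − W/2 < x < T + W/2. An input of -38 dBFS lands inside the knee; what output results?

-38.9 dBFS

x − T + W/2 = -38 − (-39) + 2 = 3.
GR = (1 − 1/5) × 3² / 8 = 0.8 × 9 / 8 = 0.9 dB.
Output = -38 − 0.9 = -38.9 dBFS.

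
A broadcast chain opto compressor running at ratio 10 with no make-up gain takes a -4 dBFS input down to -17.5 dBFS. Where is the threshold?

Gain reduction = -4 − (-17.5) = 13.5 dB; output overshoot = GR / (R − 1) = 13.5 / 9 = 1.5 dB.
Threshold = output − output overshoot = -17.5 − 1.5 = -19 dBFS.

-19 dBFS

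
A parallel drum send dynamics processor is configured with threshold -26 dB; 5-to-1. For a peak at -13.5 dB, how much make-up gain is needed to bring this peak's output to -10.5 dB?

13 dB

Without make-up, output = threshold + overshoot/5 = -26 + 2.5 = -23.5 dB.
Gap to target: 13 dB.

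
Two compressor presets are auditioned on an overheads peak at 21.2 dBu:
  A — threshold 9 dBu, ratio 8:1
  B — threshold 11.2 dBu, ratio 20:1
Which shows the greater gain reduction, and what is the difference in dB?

A: 12.2 dB over, compressed to 1.525 dB over, so 10.675 dB of GR.
B: 10 dB over, compressed to 0.5 dB over, so 9.5 dB of GR.
A reduces 1.175 dB more.

A, by 1.175 dB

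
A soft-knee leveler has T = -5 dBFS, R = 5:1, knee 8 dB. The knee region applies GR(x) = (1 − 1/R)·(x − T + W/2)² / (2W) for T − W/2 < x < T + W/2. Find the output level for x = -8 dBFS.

x − T + W/2 = -8 − (-5) + 4 = 1.
GR = (1 − 1/5) × 1² / 16 = 0.8 × 1 / 16 = 0.05 dB.
Output = -8 − 0.05 = -8.05 dBFS.

-8.05 dBFS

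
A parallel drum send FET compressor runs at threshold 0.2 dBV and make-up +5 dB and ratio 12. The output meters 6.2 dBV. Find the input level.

12.2 dBV

Before make-up, the level was 6.2 − 5 = 1.2 dBV.
The compressed level sits 1.2 − 0.2 = 1 dB over threshold.
Input overshoot = R × output overshoot = 12 dB → input = 0.2 + 12 = 12.2 dBV.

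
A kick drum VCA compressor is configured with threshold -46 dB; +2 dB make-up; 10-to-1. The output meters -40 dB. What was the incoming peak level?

Before make-up, the level was -40 − 2 = -42 dB.
Post-compression overshoot = -42 − (-46) = 4 dB.
Input overshoot = R × output overshoot = 40 dB → input = -46 + 40 = -6 dB.

-6 dB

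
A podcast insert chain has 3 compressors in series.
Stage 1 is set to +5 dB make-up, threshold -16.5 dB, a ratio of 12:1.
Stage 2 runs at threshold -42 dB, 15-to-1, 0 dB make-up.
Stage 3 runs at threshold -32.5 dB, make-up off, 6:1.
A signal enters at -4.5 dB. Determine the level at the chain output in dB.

-39.9 dB

Stage 1: overshoot 12 dB → 12/12 = 1 dB → -15.5 dB; +5 dB make-up → -10.5 dB.
Stage 2: 31.5 dB above -42 dB, reduced 15:1 to 2.1 dB above → -39.9 dB.
Stage 3: below threshold (-39.9 ≤ -32.5); passes unchanged; output -39.9 dB.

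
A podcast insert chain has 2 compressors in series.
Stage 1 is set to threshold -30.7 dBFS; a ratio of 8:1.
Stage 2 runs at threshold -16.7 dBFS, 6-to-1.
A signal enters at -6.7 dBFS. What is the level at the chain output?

Stage 1: 24 dB above -30.7 dBFS, reduced 8:1 to 3 dB above → -27.7 dBFS.
Stage 2: -27.7 dBFS ≤ -16.7 dBFS, so stage 2 doesn't engage; output -27.7 dBFS.

-27.7 dBFS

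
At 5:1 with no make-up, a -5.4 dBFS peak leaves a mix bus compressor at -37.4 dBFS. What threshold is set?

-45.4 dBFS

Input is 40 dB above T (since output overshoot × R = input overshoot: (-37.4 − T)·5 = -5.4 − T gives T = -45.4 dBFS).
Check: -45.4 + (-5.4 − (-45.4))/5 = -45.4 + 8 = -37.4 dBFS. ✓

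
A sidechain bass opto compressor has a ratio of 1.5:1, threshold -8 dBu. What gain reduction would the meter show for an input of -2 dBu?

The signal is 6 dB above threshold.
At 1.5:1, output sits 6/1.5 = 4 dB above threshold.
So the signal is attenuated by 6 − 4 = 2 dB.

2 dB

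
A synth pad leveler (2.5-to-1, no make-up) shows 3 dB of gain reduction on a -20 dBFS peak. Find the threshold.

-25 dBFS

Gain reduction = -20 − (-23) = 3 dB; output overshoot = GR / (R − 1) = 3 / 1.5 = 2 dB.
Threshold = output − output overshoot = -23 − 2 = -25 dBFS.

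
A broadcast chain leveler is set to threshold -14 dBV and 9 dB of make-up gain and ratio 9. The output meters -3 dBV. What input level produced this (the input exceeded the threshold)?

Stripping the +9 dB make-up gives -12 dBV at the gain stage.
The compressed level sits -12 − (-14) = 2 dB over threshold.
Before 9:1 compression the overshoot was 2 × 9 = 18 dB, so input = -14 + 18 = 4 dBV.

4 dBV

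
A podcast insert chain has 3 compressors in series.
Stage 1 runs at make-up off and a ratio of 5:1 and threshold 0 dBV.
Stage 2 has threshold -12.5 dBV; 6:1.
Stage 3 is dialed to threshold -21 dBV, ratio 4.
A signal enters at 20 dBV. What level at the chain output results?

Stage 1: overshoot 20 dB → 20/5 = 4 dB → 4 dBV.
Stage 2: 16.5 dB above -12.5 dBV, reduced 6:1 to 2.75 dB above → -9.75 dBV.
Stage 3: -9.75 dBV is 11.25 dB over -21 dBV; at 4:1 that becomes 2.8125 dB over, giving -18.1875 dBV.

-18.1875 dBV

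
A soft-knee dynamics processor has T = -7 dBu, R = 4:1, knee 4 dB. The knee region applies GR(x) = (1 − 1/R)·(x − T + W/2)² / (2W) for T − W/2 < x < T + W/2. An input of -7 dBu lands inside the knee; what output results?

x − T + W/2 = -7 − (-7) + 2 = 2.
GR = (1 − 1/4) × 2² / 8 = 0.75 × 4 / 8 = 0.375 dB.
Output = -7 − 0.375 = -7.375 dBu.

-7.375 dBu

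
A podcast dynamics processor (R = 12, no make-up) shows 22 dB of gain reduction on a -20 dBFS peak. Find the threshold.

-44 dBFS

Let T be the threshold. Output overshoot = (input overshoot)/R, so -42 − T = (-20 − T)/12.
12·(-42 − T) = -20 − T → 11·T = -504 − (-20) = -484.
T = -484/11 = -44 dBFS.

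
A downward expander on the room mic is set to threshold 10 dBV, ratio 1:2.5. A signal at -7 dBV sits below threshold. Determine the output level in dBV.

-32.5 dBV

Undershoot = 10 − (-7) = 17 dB.
At 1:2.5, that expands to 42.5 dB under threshold.
Output = 10 − 42.5 = -32.5 dBV.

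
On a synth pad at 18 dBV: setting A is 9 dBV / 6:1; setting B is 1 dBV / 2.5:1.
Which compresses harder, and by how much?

B, by 2.7 dB

A: GR = 9 − 9/6 = 7.5 dB.
B: GR = 17 − 17/2.5 = 10.2 dB.
Difference: 2.7 dB in favour of B.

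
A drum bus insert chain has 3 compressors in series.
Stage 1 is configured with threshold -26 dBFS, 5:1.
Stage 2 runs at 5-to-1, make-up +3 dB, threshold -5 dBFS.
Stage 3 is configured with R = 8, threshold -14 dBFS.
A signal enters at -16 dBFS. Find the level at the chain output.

Stage 1: -16 dBFS is 10 dB over -26 dBFS; at 5:1 that becomes 2 dB over, giving -24 dBFS.
Stage 2: below threshold (-24 ≤ -5); passes unchanged; make-up brings it to -21 dBFS.
Stage 3: -21 dBFS ≤ -14 dBFS, so stage 3 doesn't engage; output -21 dBFS.

-21 dBFS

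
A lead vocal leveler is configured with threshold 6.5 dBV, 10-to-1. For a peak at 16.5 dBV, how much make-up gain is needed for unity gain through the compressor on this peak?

9 dB

Without make-up, output = threshold + overshoot/10 = 6.5 + 1 = 7.5 dBV.
Gap to target: 9 dB.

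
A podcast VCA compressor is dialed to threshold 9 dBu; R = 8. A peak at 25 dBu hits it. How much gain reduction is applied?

25 dBu exceeds the threshold by 16 dB.
After 8:1 compression the overshoot becomes 16/8 = 2 dB.
Gain reduction = 16 − 2 = 14 dB.

14 dB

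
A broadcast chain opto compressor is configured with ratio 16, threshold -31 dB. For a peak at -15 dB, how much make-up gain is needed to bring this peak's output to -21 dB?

9 dB

Without make-up, output = threshold + overshoot/16 = -31 + 1 = -30 dB.
Gap to target: 9 dB.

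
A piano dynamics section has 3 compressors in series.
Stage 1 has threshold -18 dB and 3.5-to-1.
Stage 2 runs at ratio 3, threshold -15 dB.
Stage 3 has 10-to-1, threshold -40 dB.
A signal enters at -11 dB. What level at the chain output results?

Stage 1: overshoot 7 dB → 7/3.5 = 2 dB → -16 dB.
Stage 2: -16 dB is at or below the -15 dB threshold — no compression; output -16 dB.
Stage 3: overshoot 24 dB → 24/10 = 2.4 dB → -37.6 dB.

-37.6 dB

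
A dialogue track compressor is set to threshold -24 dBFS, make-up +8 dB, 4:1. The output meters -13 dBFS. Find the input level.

Stripping the +8 dB make-up gives -21 dBFS at the gain stage.
The compressed level sits -21 − (-24) = 3 dB over threshold.
Before 4:1 compression the overshoot was 3 × 4 = 12 dB, so input = -24 + 12 = -12 dBFS.

-12 dBFS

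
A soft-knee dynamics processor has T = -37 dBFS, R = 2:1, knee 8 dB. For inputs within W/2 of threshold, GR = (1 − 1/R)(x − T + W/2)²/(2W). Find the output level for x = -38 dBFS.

-38.28125 dBFS

x − T + W/2 = -38 − (-37) + 4 = 3.
GR = (1 − 1/2) × 3² / 16 = 0.5 × 9 / 16 = 0.28125 dB.
Output = -38 − 0.28125 = -38.28125 dBFS.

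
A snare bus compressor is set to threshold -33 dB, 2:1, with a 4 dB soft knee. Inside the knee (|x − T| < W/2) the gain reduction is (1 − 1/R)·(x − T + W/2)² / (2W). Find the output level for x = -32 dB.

x − T + W/2 = -32 − (-33) + 2 = 3.
GR = (1 − 1/2) × 3² / 8 = 0.5 × 9 / 8 = 0.5625 dB.
Output = -32 − 0.5625 = -32.5625 dB.

-32.5625 dB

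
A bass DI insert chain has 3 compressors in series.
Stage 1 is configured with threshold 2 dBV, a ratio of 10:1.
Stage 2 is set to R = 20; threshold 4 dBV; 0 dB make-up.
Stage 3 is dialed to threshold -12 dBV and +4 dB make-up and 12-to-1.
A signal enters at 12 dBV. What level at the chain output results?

Stage 1: overshoot 10 dB → 10/10 = 1 dB → 3 dBV.
Stage 2: 3 dBV ≤ 4 dBV, so stage 2 doesn't engage; output 3 dBV.
Stage 3: 15 dB above -12 dBV, reduced 12:1 to 1.25 dB above → -10.75 dBV; +4 dB make-up → -6.75 dBV.

-6.75 dBV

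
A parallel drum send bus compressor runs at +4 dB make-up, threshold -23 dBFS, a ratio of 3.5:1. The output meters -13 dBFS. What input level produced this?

-2 dBFS

Stripping the +4 dB make-up gives -17 dBFS at the gain stage.
The compressed level sits -17 − (-23) = 6 dB over threshold.
Input overshoot = R × output overshoot = 21 dB → input = -23 + 21 = -2 dBFS.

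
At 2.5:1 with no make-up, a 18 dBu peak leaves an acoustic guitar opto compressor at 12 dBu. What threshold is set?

Let T be the threshold. Output overshoot = (input overshoot)/R, so 12 − T = (18 − T)/2.5.
2.5·(12 − T) = 18 − T → 1.5·T = 30 − 18 = 12.
T = 12/1.5 = 8 dBu.

8 dBu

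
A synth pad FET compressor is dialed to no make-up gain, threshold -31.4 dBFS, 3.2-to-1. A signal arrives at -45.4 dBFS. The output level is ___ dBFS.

-45.4 dBFS is 14 dB below the -31.4 dBFS threshold, so no gain reduction is applied.
Output = input = -45.4 dBFS.

-45.4 dBFS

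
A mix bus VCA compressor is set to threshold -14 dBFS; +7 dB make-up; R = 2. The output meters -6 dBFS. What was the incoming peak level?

Remove make-up: -6 − 7 = -13 dBFS.
The compressed level sits -13 − (-14) = 1 dB over threshold.
Input overshoot = R × output overshoot = 2 dB → input = -14 + 2 = -12 dBFS.

-12 dBFS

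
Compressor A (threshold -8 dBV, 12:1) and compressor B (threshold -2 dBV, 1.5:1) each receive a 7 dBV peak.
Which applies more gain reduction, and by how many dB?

A: overshoot 15 dB → output overshoot 1.25 dB → GR 13.75 dB.
B: overshoot 9 dB → output overshoot 6 dB → GR 3 dB.
A reduces 10.75 dB more.

A, by 10.75 dB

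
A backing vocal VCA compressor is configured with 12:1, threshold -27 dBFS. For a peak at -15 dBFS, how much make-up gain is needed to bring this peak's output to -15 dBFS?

Without make-up, output = threshold + overshoot/12 = -27 + 1 = -26 dBFS.
Gap to target: 11 dB.

11 dB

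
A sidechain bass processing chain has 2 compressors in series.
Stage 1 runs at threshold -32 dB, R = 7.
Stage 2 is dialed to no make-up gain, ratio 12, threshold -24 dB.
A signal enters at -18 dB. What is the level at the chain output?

-30 dB

Stage 1: -18 dB is 14 dB over -32 dB; at 7:1 that becomes 2 dB over, giving -30 dB.
Stage 2: -30 dB ≤ -24 dB, so stage 2 doesn't engage; output -30 dB.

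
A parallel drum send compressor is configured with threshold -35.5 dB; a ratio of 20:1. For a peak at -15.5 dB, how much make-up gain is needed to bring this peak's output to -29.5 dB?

Overshoot 20 dB → 20/20 = 1 dB after compression, so the compressed level is -35.5 + 1 = -34.5 dB.
Make-up = target − compressed = -29.5 − (-34.5) = 5 dB.

5 dB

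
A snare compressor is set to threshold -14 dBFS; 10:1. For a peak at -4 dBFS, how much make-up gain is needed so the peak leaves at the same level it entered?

9 dB

Overshoot 10 dB → 10/10 = 1 dB after compression, so the compressed level is -14 + 1 = -13 dBFS.
Make-up = target − compressed = -4 − (-13) = 9 dB.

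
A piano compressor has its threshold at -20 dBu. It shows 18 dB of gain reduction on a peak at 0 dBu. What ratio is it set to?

10:1

Input overshoot = 0 − (-20) = 20 dB.
Output overshoot = 20 − 18 = 2 dB.
Ratio = input overshoot / output overshoot = 20 / 2 = 10.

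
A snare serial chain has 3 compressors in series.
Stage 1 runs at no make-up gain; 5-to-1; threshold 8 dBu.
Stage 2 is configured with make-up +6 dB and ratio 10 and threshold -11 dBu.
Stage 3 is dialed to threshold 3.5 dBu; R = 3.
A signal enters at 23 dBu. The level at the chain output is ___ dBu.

-2.8 dBu

Stage 1: 23 dBu is 15 dB over 8 dBu; at 5:1 that becomes 3 dB over, giving 11 dBu.
Stage 2: 22 dB above -11 dBu, reduced 10:1 to 2.2 dB above → -8.8 dBu; +6 dB make-up → -2.8 dBu.
Stage 3: -2.8 dBu is at or below the 3.5 dBu threshold — no compression; output -2.8 dBu.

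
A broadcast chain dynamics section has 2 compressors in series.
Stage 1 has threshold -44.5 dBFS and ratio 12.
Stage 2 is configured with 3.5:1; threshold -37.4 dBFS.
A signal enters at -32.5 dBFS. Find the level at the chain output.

-43.5 dBFS

Stage 1: overshoot 12 dB → 12/12 = 1 dB → -43.5 dBFS.
Stage 2: below threshold (-43.5 ≤ -37.4); passes unchanged; output -43.5 dBFS.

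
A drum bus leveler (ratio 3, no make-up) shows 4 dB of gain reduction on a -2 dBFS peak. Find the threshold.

-8 dBFS

Input is 6 dB above T (since output overshoot × R = input overshoot: (-6 − T)·3 = -2 − T gives T = -8 dBFS).
Check: -8 + (-2 − (-8))/3 = -8 + 2 = -6 dBFS. ✓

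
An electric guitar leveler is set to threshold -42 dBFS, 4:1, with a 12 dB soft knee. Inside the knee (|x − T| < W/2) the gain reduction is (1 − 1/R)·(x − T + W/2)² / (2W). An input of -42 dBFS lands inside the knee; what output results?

x − T + W/2 = -42 − (-42) + 6 = 6.
GR = (1 − 1/4) × 6² / 24 = 0.75 × 36 / 24 = 1.125 dB.
Output = -42 − 1.125 = -43.125 dBFS.

-43.125 dBFS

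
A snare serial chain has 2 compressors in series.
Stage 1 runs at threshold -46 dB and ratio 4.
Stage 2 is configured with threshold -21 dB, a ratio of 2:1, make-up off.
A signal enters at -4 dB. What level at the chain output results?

Stage 1: 42 dB above -46 dB, reduced 4:1 to 10.5 dB above → -35.5 dB.
Stage 2: -35.5 dB is at or below the -21 dB threshold — no compression; output -35.5 dB.

-35.5 dB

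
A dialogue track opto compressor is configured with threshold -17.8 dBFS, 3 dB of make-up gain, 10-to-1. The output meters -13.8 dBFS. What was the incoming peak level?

Stripping the +3 dB make-up gives -16.8 dBFS at the gain stage.
That's 1 dB above the -17.8 dBFS threshold.
Before 10:1 compression the overshoot was 1 × 10 = 10 dB, so input = -17.8 + 10 = -7.8 dBFS.

-7.8 dBFS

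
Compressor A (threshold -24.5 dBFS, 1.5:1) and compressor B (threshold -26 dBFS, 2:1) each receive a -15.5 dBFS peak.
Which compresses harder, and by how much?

B, by 2.25 dB

A: 9 dB over, compressed to 6 dB over, so 3 dB of GR.
B: 10.5 dB over, compressed to 5.25 dB over, so 5.25 dB of GR.
B reduces 2.25 dB more.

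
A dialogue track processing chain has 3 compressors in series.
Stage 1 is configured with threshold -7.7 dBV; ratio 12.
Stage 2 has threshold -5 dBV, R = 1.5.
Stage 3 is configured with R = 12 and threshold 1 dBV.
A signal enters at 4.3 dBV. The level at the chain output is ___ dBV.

Stage 1: 12 dB above -7.7 dBV, reduced 12:1 to 1 dB above → -6.7 dBV.
Stage 2: below threshold (-6.7 ≤ -5); passes unchanged; output -6.7 dBV.
Stage 3: -6.7 dBV ≤ 1 dBV, so stage 3 doesn't engage; output -6.7 dBV.

-6.7 dBV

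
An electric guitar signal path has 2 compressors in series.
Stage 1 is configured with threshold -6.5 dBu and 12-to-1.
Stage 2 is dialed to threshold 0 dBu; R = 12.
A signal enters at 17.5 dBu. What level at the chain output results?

Stage 1: 24 dB above -6.5 dBu, reduced 12:1 to 2 dB above → -4.5 dBu.
Stage 2: -4.5 dBu is at or below the 0 dBu threshold — no compression; output -4.5 dBu.

-4.5 dBu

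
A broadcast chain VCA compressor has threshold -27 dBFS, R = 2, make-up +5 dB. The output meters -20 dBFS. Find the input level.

Remove make-up: -20 − 5 = -25 dBFS.
Post-compression overshoot = -25 − (-27) = 2 dB.
Before 2:1 compression the overshoot was 2 × 2 = 4 dB, so input = -27 + 4 = -23 dBFS.

-23 dBFS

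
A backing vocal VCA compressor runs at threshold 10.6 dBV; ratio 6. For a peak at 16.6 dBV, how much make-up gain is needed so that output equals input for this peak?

5 dB

The peak compresses to 10.6 + 6/6 = 11.6 dBV.
To reach 16.6 dBV requires 16.6 − 11.6 = 5 dB of make-up.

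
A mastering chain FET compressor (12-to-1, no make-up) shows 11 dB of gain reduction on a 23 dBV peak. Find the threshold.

11 dBV

Input is 12 dB above T (since output overshoot × R = input overshoot: (12 − T)·12 = 23 − T gives T = 11 dBV).
Check: 11 + (23 − 11)/12 = 11 + 1 = 12 dBV. ✓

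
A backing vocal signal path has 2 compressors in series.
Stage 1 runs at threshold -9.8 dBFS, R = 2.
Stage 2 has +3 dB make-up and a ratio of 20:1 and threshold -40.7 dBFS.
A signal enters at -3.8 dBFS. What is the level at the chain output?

-36.005 dBFS

Stage 1: 6 dB above -9.8 dBFS, reduced 2:1 to 3 dB above → -6.8 dBFS.
Stage 2: overshoot 33.9 dB → 33.9/20 = 1.695 dB → -39.005 dBFS; +3 dB make-up → -36.005 dBFS.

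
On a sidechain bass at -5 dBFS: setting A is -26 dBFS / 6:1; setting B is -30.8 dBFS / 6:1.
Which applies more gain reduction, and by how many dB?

B, by 4 dB

A: 21 dB over, compressed to 3.5 dB over, so 17.5 dB of GR.
B: 25.8 dB over, compressed to 4.3 dB over, so 21.5 dB of GR.
B reduces 4 dB more.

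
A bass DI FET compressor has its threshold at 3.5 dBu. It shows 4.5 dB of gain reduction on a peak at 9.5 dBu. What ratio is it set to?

4:1

Input overshoot = 9.5 − 3.5 = 6 dB.
Output overshoot = 6 − 4.5 = 1.5 dB.
Ratio = input overshoot / output overshoot = 6 / 1.5 = 4.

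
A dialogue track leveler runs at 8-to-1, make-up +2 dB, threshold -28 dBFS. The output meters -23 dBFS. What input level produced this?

-4 dBFS

Before make-up, the level was -23 − 2 = -25 dBFS.
The compressed level sits -25 − (-28) = 3 dB over threshold.
Undo the ratio: input overshoot = 3 × 8 = 24 dB, giving input = -4 dBFS.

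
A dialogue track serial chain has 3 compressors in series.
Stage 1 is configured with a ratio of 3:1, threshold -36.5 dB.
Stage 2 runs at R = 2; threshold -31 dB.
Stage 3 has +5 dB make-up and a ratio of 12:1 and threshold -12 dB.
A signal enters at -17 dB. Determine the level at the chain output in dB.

-25.5 dB

Stage 1: -17 dB is 19.5 dB over -36.5 dB; at 3:1 that becomes 6.5 dB over, giving -30 dB.
Stage 2: overshoot 1 dB → 1/2 = 0.5 dB → -30.5 dB.
Stage 3: below threshold (-30.5 ≤ -12); passes unchanged; make-up brings it to -25.5 dB.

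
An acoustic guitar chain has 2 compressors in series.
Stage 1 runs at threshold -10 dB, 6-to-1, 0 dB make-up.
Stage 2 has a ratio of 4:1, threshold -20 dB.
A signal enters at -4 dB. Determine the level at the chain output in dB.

-17.25 dB

Stage 1: overshoot 6 dB → 6/6 = 1 dB → -9 dB.
Stage 2: -9 dB is 11 dB over -20 dB; at 4:1 that becomes 2.75 dB over, giving -17.25 dB.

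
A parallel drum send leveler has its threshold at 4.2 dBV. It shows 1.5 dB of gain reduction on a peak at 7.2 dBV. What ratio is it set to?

Input overshoot = 7.2 − 4.2 = 3 dB.
Output overshoot = 3 − 1.5 = 1.5 dB.
Ratio = input overshoot / output overshoot = 3 / 1.5 = 2.

2:1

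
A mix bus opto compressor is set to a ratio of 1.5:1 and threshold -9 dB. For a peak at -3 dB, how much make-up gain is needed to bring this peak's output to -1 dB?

Without make-up, output = threshold + overshoot/1.5 = -9 + 4 = -5 dB.
Gap to target: 4 dB.

4 dB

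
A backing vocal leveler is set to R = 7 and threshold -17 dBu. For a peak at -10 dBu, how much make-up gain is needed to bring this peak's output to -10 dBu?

Without make-up, output = threshold + overshoot/7 = -17 + 1 = -16 dBu.
Gap to target: 6 dB.

6 dB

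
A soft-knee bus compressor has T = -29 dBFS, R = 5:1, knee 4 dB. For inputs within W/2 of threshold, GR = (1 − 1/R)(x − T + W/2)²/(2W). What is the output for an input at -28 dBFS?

x − T + W/2 = -28 − (-29) + 2 = 3.
GR = (1 − 1/5) × 3² / 8 = 0.8 × 9 / 8 = 0.9 dB.
Output = -28 − 0.9 = -28.9 dBFS.

-28.9 dBFS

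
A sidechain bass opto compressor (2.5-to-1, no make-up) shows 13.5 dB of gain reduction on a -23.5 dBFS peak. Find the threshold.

Let T be the threshold. Output overshoot = (input overshoot)/R, so -37 − T = (-23.5 − T)/2.5.
2.5·(-37 − T) = -23.5 − T → 1.5·T = -92.5 − (-23.5) = -69.
T = -69/1.5 = -46 dBFS.

-46 dBFS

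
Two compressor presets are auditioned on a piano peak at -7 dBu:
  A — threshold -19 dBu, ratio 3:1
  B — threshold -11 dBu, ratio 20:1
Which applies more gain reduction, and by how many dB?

A, by 4.2 dB

A: overshoot 12 dB → output overshoot 4 dB → GR 8 dB.
B: overshoot 4 dB → output overshoot 0.2 dB → GR 3.8 dB.
Difference: 4.2 dB in favour of A.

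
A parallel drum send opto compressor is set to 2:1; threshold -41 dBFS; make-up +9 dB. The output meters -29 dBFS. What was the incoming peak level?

-35 dBFS

Stripping the +9 dB make-up gives -38 dBFS at the gain stage.
Post-compression overshoot = -38 − (-41) = 3 dB.
Before 2:1 compression the overshoot was 3 × 2 = 6 dB, so input = -41 + 6 = -35 dBFS.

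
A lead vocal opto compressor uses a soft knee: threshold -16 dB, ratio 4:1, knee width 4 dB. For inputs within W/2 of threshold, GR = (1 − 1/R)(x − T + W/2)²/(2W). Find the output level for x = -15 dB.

-15.84375 dB

x − T + W/2 = -15 − (-16) + 2 = 3.
GR = (1 − 1/4) × 3² / 8 = 0.75 × 9 / 8 = 0.84375 dB.
Output = -15 − 0.84375 = -15.84375 dB.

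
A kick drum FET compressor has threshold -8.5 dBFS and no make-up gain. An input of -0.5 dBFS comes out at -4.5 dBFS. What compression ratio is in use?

2:1

Input overshoot = -0.5 − (-8.5) = 8 dB; output overshoot = -4.5 − (-8.5) = 4 dB.
Ratio = 8 / 4 = 2.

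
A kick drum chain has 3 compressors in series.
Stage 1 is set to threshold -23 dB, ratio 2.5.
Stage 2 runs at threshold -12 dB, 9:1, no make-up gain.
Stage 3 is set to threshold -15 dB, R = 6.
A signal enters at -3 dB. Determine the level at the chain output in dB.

-15 dB

Stage 1: 20 dB above -23 dB, reduced 2.5:1 to 8 dB above → -15 dB.
Stage 2: -15 dB ≤ -12 dB, so stage 2 doesn't engage; output -15 dB.
Stage 3: -15 dB ≤ -15 dB, so stage 3 doesn't engage; output -15 dB.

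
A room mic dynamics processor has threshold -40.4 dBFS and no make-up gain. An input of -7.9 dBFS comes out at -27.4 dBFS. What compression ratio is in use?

2.5:1

Input overshoot = -7.9 − (-40.4) = 32.5 dB; output overshoot = -27.4 − (-40.4) = 13 dB.
Ratio = 32.5 / 13 = 2.5.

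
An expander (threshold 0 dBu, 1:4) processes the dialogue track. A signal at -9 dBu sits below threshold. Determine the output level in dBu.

-36 dBu

Undershoot = 0 − (-9) = 9 dB.
At 1:4, that expands to 36 dB under threshold.
Output = 0 − 36 = -36 dBu.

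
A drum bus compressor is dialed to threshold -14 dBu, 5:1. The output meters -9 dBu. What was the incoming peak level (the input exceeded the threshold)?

11 dBu

Post-compression overshoot = -9 − (-14) = 5 dB.
Input overshoot = R × output overshoot = 25 dB → input = -14 + 25 = 11 dBu.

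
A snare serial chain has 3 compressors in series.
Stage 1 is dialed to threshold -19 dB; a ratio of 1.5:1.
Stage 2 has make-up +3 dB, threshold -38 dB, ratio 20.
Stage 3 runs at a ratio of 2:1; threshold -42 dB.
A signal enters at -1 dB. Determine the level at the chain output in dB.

Stage 1: 18 dB above -19 dB, reduced 1.5:1 to 12 dB above → -7 dB.
Stage 2: 31 dB above -38 dB, reduced 20:1 to 1.55 dB above → -36.45 dB; +3 dB make-up → -33.45 dB.
Stage 3: overshoot 8.55 dB → 8.55/2 = 4.275 dB → -37.725 dB.

-37.725 dB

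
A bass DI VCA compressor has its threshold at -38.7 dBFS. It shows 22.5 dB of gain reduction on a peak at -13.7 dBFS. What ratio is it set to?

10:1

Input overshoot = -13.7 − (-38.7) = 25 dB.
Output overshoot = 25 − 22.5 = 2.5 dB.
Ratio = input overshoot / output overshoot = 25 / 2.5 = 10.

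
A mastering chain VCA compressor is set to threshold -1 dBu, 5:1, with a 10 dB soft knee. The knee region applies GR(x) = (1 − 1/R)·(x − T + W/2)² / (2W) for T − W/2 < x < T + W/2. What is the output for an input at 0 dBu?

-1.44 dBu

x − T + W/2 = 0 − (-1) + 5 = 6.
GR = (1 − 1/5) × 6² / 20 = 0.8 × 36 / 20 = 1.44 dB.
Output = 0 − 1.44 = -1.44 dBu.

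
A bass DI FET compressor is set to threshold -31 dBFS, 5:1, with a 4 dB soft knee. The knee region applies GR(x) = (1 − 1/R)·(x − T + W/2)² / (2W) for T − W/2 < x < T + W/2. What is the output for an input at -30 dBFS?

-30.9 dBFS

x − T + W/2 = -30 − (-31) + 2 = 3.
GR = (1 − 1/5) × 3² / 8 = 0.8 × 9 / 8 = 0.9 dB.
Output = -30 − 0.9 = -30.9 dBFS.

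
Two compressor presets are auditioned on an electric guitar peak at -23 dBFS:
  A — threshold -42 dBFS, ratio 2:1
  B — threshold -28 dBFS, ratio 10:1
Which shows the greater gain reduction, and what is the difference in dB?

A, by 5 dB

A: GR = 19 − 19/2 = 9.5 dB.
B: GR = 5 − 5/10 = 4.5 dB.
A reduces 5 dB more.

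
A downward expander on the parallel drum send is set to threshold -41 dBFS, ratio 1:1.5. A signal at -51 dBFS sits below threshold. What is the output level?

-56 dBFS

The input is 10 dB below the -41 dBFS threshold.
A 1:1.5 expander multiplies undershoot by 1.5: 10 × 1.5 = 15 dB below threshold.
Output = -41 − 15 = -56 dBFS.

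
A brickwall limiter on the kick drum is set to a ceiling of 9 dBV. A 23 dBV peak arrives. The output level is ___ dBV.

9 dBV

The limiter clamps the peak to its 9 dBV ceiling.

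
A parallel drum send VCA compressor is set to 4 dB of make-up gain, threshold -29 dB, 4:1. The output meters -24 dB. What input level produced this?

-25 dB

Before make-up, the level was -24 − 4 = -28 dB.
The compressed level sits -28 − (-29) = 1 dB over threshold.
Undo the ratio: input overshoot = 1 × 4 = 4 dB, giving input = -25 dB.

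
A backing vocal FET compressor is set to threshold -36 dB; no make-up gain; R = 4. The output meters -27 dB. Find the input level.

The compressed level sits -27 − (-36) = 9 dB over threshold.
Undo the ratio: input overshoot = 9 × 4 = 36 dB, giving input = 0 dB.

0 dB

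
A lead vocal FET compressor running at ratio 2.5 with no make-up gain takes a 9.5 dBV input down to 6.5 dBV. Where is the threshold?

4.5 dBV

Gain reduction = 9.5 − 6.5 = 3 dB; output overshoot = GR / (R − 1) = 3 / 1.5 = 2 dB.
Threshold = output − output overshoot = 6.5 − 2 = 4.5 dBV.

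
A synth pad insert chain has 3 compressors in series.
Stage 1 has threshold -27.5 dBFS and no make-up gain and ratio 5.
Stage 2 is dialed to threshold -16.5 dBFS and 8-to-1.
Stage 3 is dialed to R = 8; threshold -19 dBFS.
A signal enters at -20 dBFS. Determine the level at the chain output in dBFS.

Stage 1: 7.5 dB above -27.5 dBFS, reduced 5:1 to 1.5 dB above → -26 dBFS.
Stage 2: -26 dBFS is at or below the -16.5 dBFS threshold — no compression; output -26 dBFS.
Stage 3: below threshold (-26 ≤ -19); passes unchanged; output -26 dBFS.

-26 dBFS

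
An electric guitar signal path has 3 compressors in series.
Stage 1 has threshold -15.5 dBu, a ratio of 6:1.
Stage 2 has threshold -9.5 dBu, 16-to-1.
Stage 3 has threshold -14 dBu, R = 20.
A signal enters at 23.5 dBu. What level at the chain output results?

Stage 1: 39 dB above -15.5 dBu, reduced 6:1 to 6.5 dB above → -9 dBu.
Stage 2: -9 dBu is 0.5 dB over -9.5 dBu; at 16:1 that becomes 0.03125 dB over, giving -9.46875 dBu.
Stage 3: 4.53125 dB above -14 dBu, reduced 20:1 to 0.226562 dB above → -13.773438 dBu.

-13.773438 dBu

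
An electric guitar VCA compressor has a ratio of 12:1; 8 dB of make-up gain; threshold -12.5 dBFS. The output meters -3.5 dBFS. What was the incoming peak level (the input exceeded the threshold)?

-0.5 dBFS

Remove make-up: -3.5 − 8 = -11.5 dBFS.
That's 1 dB above the -12.5 dBFS threshold.
Input overshoot = R × output overshoot = 12 dB → input = -12.5 + 12 = -0.5 dBFS.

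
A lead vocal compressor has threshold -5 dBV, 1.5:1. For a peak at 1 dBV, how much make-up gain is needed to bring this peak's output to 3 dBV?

The peak compresses to -5 + 6/1.5 = -1 dBV.
To reach 3 dBV requires 3 − (-1) = 4 dB of make-up.

4 dB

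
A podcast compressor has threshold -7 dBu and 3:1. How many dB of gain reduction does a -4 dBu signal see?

2 dB

The signal is 3 dB above threshold.
At 3:1, output sits 3/3 = 1 dB above threshold.
So the signal is attenuated by 3 − 1 = 2 dB.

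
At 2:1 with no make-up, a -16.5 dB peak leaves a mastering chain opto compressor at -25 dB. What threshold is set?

Let T be the threshold. Output overshoot = (input overshoot)/R, so -25 − T = (-16.5 − T)/2.
2·(-25 − T) = -16.5 − T → 1·T = -50 − (-16.5) = -33.5.
T = -33.5/1 = -33.5 dB.

-33.5 dB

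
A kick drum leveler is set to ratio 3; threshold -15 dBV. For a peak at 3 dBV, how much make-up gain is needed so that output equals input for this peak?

Overshoot 18 dB → 18/3 = 6 dB after compression, so the compressed level is -15 + 6 = -9 dBV.
Make-up = target − compressed = 3 − (-9) = 12 dB.

12 dB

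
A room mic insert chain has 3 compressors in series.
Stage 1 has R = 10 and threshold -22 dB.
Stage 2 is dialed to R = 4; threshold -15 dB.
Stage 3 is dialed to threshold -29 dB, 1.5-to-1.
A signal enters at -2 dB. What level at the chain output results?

Stage 1: overshoot 20 dB → 20/10 = 2 dB → -20 dB.
Stage 2: below threshold (-20 ≤ -15); passes unchanged; output -20 dB.
Stage 3: 9 dB above -29 dB, reduced 1.5:1 to 6 dB above → -23 dB.

-23 dB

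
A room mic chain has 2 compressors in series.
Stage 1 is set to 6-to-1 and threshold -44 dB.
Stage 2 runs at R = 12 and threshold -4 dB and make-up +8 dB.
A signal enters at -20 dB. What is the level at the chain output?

-32 dB

Stage 1: -20 dB is 24 dB over -44 dB; at 6:1 that becomes 4 dB over, giving -40 dB.
Stage 2: -40 dB ≤ -4 dB, so stage 2 doesn't engage; make-up brings it to -32 dB.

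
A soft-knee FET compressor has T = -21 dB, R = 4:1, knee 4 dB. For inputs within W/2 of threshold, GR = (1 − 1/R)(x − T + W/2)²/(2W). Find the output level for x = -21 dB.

x − T + W/2 = -21 − (-21) + 2 = 2.
GR = (1 − 1/4) × 2² / 8 = 0.75 × 4 / 8 = 0.375 dB.
Output = -21 − 0.375 = -21.375 dB.

-21.375 dB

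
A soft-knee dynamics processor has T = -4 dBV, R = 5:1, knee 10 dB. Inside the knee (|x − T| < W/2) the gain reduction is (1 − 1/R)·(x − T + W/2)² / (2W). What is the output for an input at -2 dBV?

x − T + W/2 = -2 − (-4) + 5 = 7.
GR = (1 − 1/5) × 7² / 20 = 0.8 × 49 / 20 = 1.96 dB.
Output = -2 − 1.96 = -3.96 dBV.

-3.96 dBV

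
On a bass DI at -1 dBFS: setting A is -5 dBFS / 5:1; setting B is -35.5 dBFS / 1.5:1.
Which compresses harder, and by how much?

A: 4 dB over, compressed to 0.8 dB over, so 3.2 dB of GR.
B: 34.5 dB over, compressed to 23 dB over, so 11.5 dB of GR.
B applies 8.3 dB more gain reduction.

B, by 8.3 dB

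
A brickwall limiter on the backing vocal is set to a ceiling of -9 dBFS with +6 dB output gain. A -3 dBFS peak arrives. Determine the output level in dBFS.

-3 dBFS

A brickwall limiter is an ∞:1 compressor: any input above the ceiling is clamped to -9 dBFS.
Output gain then adds 6 dB: -9 + 6 = -3 dBFS.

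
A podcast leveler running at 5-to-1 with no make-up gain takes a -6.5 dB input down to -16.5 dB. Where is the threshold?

-19 dB

Let T be the threshold. Output overshoot = (input overshoot)/R, so -16.5 − T = (-6.5 − T)/5.
5·(-16.5 − T) = -6.5 − T → 4·T = -82.5 − (-6.5) = -76.
T = -76/4 = -19 dB.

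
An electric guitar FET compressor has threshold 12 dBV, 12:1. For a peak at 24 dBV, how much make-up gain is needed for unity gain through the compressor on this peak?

The peak compresses to 12 + 12/12 = 13 dBV.
To reach 24 dBV requires 24 − 13 = 11 dB of make-up.

11 dB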